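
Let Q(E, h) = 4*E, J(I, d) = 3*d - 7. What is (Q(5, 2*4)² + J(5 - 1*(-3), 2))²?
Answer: 159201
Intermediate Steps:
J(I, d) = -7 + 3*d
(Q(5, 2*4)² + J(5 - 1*(-3), 2))² = ((4*5)² + (-7 + 3*2))² = (20² + (-7 + 6))² = (400 - 1)² = 399² = 159201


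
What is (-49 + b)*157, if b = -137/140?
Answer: -1098529/140 ≈ -7846.6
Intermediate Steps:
b = -137/140 (b = -137*1/140 = -137/140 ≈ -0.97857)
(-49 + b)*157 = (-49 - 137/140)*157 = -6997/140*157 = -1098529/140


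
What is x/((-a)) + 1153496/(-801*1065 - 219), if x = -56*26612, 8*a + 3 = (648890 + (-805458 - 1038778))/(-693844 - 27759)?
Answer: -1835217474806956250/206806816623 ≈ -8.8741e+6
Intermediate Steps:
a = -969463/5772824 (a = -3/8 + ((648890 + (-805458 - 1038778))/(-693844 - 27759))/8 = -3/8 + ((648890 - 1844236)/(-721603))/8 = -3/8 + (-1195346*(-1/721603))/8 = -3/8 + (⅛)*(1195346/721603) = -3/8 + 597673/2886412 = -969463/5772824 ≈ -0.16794)
x = -1490272
x/((-a)) + 1153496/(-801*1065 - 219) = -1490272/((-1*(-969463/5772824))) + 1153496/(-801*1065 - 219) = -1490272/969463/5772824 + 1153496/(-853065 - 219) = -1490272*5772824/969463 + 1153496/(-853284) = -8603077968128/969463 + 1153496*(-1/853284) = -8603077968128/969463 - 288374/213321 = -1835217474806956250/206806816623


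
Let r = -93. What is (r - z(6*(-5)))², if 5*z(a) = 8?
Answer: 223729/25 ≈ 8949.2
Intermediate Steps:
z(a) = 8/5 (z(a) = (⅕)*8 = 8/5)
(r - z(6*(-5)))² = (-93 - 1*8/5)² = (-93 - 8/5)² = (-473/5)² = 223729/25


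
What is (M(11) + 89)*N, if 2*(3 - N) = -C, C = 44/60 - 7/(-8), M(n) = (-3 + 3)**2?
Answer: 81257/240 ≈ 338.57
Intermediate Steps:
M(n) = 0 (M(n) = 0**2 = 0)
C = 193/120 (C = 44*(1/60) - 7*(-1/8) = 11/15 + 7/8 = 193/120 ≈ 1.6083)
N = 913/240 (N = 3 - (-1)*193/(2*120) = 3 - 1/2*(-193/120) = 3 + 193/240 = 913/240 ≈ 3.8042)
(M(11) + 89)*N = (0 + 89)*(913/240) = 89*(913/240) = 81257/240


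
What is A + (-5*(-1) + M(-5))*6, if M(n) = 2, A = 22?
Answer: 64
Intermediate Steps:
A + (-5*(-1) + M(-5))*6 = 22 + (-5*(-1) + 2)*6 = 22 + (5 + 2)*6 = 22 + 7*6 = 22 + 42 = 64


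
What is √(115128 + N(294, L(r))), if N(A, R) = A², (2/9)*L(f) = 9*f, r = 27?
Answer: 6*√5599 ≈ 448.96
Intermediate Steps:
L(f) = 81*f/2 (L(f) = 9*(9*f)/2 = 81*f/2)
√(115128 + N(294, L(r))) = √(115128 + 294²) = √(115128 + 86436) = √201564 = 6*√5599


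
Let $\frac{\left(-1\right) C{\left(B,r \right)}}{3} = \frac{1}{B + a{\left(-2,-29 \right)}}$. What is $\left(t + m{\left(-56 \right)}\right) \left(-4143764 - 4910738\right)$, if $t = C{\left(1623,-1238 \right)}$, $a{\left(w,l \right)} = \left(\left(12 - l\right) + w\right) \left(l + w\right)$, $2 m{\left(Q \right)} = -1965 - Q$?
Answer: $\frac{25927763314}{3} \approx 8.6426 \cdot 10^{9}$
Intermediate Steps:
$m{\left(Q \right)} = - \frac{1965}{2} - \frac{Q}{2}$ ($m{\left(Q \right)} = \frac{-1965 - Q}{2} = - \frac{1965}{2} - \frac{Q}{2}$)
$a{\left(w,l \right)} = \left(l + w\right) \left(12 + w - l\right)$ ($a{\left(w,l \right)} = \left(12 + w - l\right) \left(l + w\right) = \left(l + w\right) \left(12 + w - l\right)$)
$C{\left(B,r \right)} = - \frac{3}{-1209 + B}$ ($C{\left(B,r \right)} = - \frac{3}{B + \left(\left(-2\right)^{2} - \left(-29\right)^{2} + 12 \left(-29\right) + 12 \left(-2\right)\right)} = - \frac{3}{B - 1209} = - \frac{3}{-1209 + B}$)
$t = - \frac{1}{138}$ ($t = - \frac{3}{-1209 + 1623} = - \frac{3}{414} = \left(-3\right) \frac{1}{414} = - \frac{1}{138} \approx -0.0072464$)
$\left(t + m{\left(-56 \right)}\right) \left(-4143764 - 4910738\right) = \left(- \frac{1}{138} - \frac{1909}{2}\right) \left(-4143764 - 4910738\right) = \left(- \frac{1}{138} + \left(- \frac{1965}{2} + 28\right)\right) \left(-9054502\right) = \left(- \frac{1}{138} - \frac{1909}{2}\right) \left(-9054502\right) = \left(- \frac{65861}{69}\right) \left(-9054502\right) = \frac{25927763314}{3}$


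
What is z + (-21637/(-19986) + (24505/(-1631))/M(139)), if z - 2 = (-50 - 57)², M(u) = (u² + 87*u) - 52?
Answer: 975633720911198/85192693341 ≈ 11452.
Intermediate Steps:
M(u) = -52 + u² + 87*u
z = 11451 (z = 2 + (-50 - 57)² = 2 + (-107)² = 2 + 11449 = 11451)
z + (-21637/(-19986) + (24505/(-1631))/M(139)) = 11451 + (-21637/(-19986) + (24505/(-1631))/(-52 + 139² + 87*139)) = 11451 + (-21637*(-1/19986) + (24505*(-1/1631))/(-52 + 19321 + 12093)) = 11451 + (21637/19986 - 24505/1631/31362) = 11451 + (21637/19986 - 24505/1631*1/31362) = 11451 + (21637/19986 - 24505/51151422) = 11451 + 92189463407/85192693341 = 975633720911198/85192693341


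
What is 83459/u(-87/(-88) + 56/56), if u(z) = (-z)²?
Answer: 646306496/30625 ≈ 21104.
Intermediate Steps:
u(z) = z²
83459/u(-87/(-88) + 56/56) = 83459/((-87/(-88) + 56/56)²) = 83459/((-87*(-1/88) + 56*(1/56))²) = 83459/((87/88 + 1)²) = 83459/((175/88)²) = 83459/(30625/7744) = 83459*(7744/30625) = 646306496/30625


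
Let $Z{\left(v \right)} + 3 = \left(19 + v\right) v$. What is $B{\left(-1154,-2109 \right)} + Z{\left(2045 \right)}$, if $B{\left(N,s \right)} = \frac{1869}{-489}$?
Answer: $\frac{688002328}{163} \approx 4.2209 \cdot 10^{6}$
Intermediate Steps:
$Z{\left(v \right)} = -3 + v \left(19 + v\right)$ ($Z{\left(v \right)} = -3 + \left(19 + v\right) v = -3 + v \left(19 + v\right)$)
$B{\left(N,s \right)} = - \frac{623}{163}$ ($B{\left(N,s \right)} = 1869 \left(- \frac{1}{489}\right) = - \frac{623}{163}$)
$B{\left(-1154,-2109 \right)} + Z{\left(2045 \right)} = - \frac{623}{163} + \left(-3 + 2045^{2} + 19 \cdot 2045\right) = - \frac{623}{163} + \left(-3 + 4182025 + 38855\right) = - \frac{623}{163} + 4220877 = \frac{688002328}{163}$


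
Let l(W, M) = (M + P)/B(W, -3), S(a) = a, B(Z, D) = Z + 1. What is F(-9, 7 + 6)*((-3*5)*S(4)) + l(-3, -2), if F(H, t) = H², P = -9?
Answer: -9709/2 ≈ -4854.5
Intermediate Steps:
B(Z, D) = 1 + Z
l(W, M) = (-9 + M)/(1 + W) (l(W, M) = (M - 9)/(1 + W) = (-9 + M)/(1 + W))
F(-9, 7 + 6)*((-3*5)*S(4)) + l(-3, -2) = (-9)²*(-3*5*4) + (-9 - 2)/(1 - 3) = 81*(-15*4) - 11/(-2) = 81*(-60) - ½*(-11) = -4860 + 11/2 = -9709/2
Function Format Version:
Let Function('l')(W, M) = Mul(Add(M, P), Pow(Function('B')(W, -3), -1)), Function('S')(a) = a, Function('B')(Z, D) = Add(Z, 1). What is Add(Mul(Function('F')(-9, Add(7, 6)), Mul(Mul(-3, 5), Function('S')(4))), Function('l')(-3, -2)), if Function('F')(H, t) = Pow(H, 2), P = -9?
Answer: Rational(-9709, 2) ≈ -4854.5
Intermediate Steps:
Function('B')(Z, D) = Add(1, Z)
Function('l')(W, M) = Mul(Pow(Add(1, W), -1), Add(-9, M)) (Function('l')(W, M) = Mul(Add(M, -9), Pow(Add(1, W), -1)) = Mul(Add(-9, M), Pow(Add(1, W), -1)) = Mul(Pow(Add(1, W), -1), Add(-9, M)))
Add(Mul(Function('F')(-9, Add(7, 6)), Mul(Mul(-3, 5), Function('S')(4))), Function('l')(-3, -2)) = Add(Mul(Pow(-9, 2), Mul(Mul(-3, 5), 4)), Mul(Pow(Add(1, -3), -1), Add(-9, -2))) = Add(Mul(81, Mul(-15, 4)), Mul(Pow(-2, -1), -11)) = Add(Mul(81, -60), Mul(Rational(-1, 2), -11)) = Add(-4860, Rational(11, 2)) = Rational(-9709, 2)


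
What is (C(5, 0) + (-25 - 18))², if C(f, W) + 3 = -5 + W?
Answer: 2601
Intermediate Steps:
C(f, W) = -8 + W (C(f, W) = -3 + (-5 + W) = -8 + W)
(C(5, 0) + (-25 - 18))² = ((-8 + 0) + (-25 - 18))² = (-8 - 43)² = (-51)² = 2601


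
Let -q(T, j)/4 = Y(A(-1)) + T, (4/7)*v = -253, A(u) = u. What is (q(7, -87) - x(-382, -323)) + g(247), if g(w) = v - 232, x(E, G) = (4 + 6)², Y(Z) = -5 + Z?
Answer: -3115/4 ≈ -778.75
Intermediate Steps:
x(E, G) = 100 (x(E, G) = 10² = 100)
v = -1771/4 (v = (7/4)*(-253) = -1771/4 ≈ -442.75)
q(T, j) = 24 - 4*T (q(T, j) = -4*((-5 - 1) + T) = -4*(-6 + T) = 24 - 4*T)
g(w) = -2699/4 (g(w) = -1771/4 - 232 = -2699/4)
(q(7, -87) - x(-382, -323)) + g(247) = ((24 - 4*7) - 1*100) - 2699/4 = ((24 - 28) - 100) - 2699/4 = (-4 - 100) - 2699/4 = -104 - 2699/4 = -3115/4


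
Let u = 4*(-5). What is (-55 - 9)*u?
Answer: 1280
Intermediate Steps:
u = -20
(-55 - 9)*u = (-55 - 9)*(-20) = -64*(-20) = 1280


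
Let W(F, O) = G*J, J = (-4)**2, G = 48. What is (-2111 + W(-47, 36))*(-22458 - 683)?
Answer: 31078363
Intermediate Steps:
J = 16
W(F, O) = 768 (W(F, O) = 48*16 = 768)
(-2111 + W(-47, 36))*(-22458 - 683) = (-2111 + 768)*(-22458 - 683) = -1343*(-23141) = 31078363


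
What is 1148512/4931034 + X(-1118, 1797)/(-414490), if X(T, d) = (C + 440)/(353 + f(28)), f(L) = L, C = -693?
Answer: 10076391948049/43261793982970 ≈ 0.23292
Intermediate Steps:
X(T, d) = -253/381 (X(T, d) = (-693 + 440)/(353 + 28) = -253/381)
1148512/4931034 + X(-1118, 1797)/(-414490) = 1148512/4931034 - 253/381/(-414490) = 1148512*(1/4931034) - 253/381*(-1/414490) = 574256/2465517 + 253/157920690 = 10076391948049/43261793982970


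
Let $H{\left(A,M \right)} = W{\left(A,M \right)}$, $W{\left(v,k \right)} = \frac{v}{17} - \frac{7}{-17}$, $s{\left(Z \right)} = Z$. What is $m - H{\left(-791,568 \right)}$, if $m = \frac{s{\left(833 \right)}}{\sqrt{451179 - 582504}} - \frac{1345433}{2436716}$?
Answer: $\frac{1887512983}{41424172} - \frac{49 i \sqrt{5253}}{1545} \approx 45.565 - 2.2986 i$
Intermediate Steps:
$W{\left(v,k \right)} = \frac{7}{17} + \frac{v}{17}$ ($W{\left(v,k \right)} = v \frac{1}{17} - - \frac{7}{17} = \frac{v}{17} + \frac{7}{17} = \frac{7}{17} + \frac{v}{17}$)
$m = - \frac{1345433}{2436716} - \frac{49 i \sqrt{5253}}{1545}$ ($m = \frac{833}{\sqrt{451179 - 582504}} - \frac{1345433}{2436716} = \frac{833}{\sqrt{-131325}} - \frac{1345433}{2436716} = \frac{833}{5 i \sqrt{5253}} - \frac{1345433}{2436716} = 833 \left(- \frac{i \sqrt{5253}}{26265}\right) - \frac{1345433}{2436716} = - \frac{49 i \sqrt{5253}}{1545} - \frac{1345433}{2436716} = - \frac{1345433}{2436716} - \frac{49 i \sqrt{5253}}{1545} \approx -0.55215 - 2.2986 i$)
$H{\left(A,M \right)} = \frac{7}{17} + \frac{A}{17}$
$m - H{\left(-791,568 \right)} = \left(- \frac{1345433}{2436716} - \frac{49 i \sqrt{5253}}{1545}\right) - \left(\frac{7}{17} + \frac{1}{17} \left(-791\right)\right) = \left(- \frac{1345433}{2436716} - \frac{49 i \sqrt{5253}}{1545}\right) - \left(\frac{7}{17} - \frac{791}{17}\right) = \left(- \frac{1345433}{2436716} - \frac{49 i \sqrt{5253}}{1545}\right) - - \frac{784}{17} = \left(- \frac{1345433}{2436716} - \frac{49 i \sqrt{5253}}{1545}\right) + \frac{784}{17} = \frac{1887512983}{41424172} - \frac{49 i \sqrt{5253}}{1545}$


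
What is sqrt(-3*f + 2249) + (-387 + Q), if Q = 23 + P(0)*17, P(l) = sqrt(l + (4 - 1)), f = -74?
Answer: -364 + sqrt(2471) + 17*sqrt(3) ≈ -284.85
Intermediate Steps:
P(l) = sqrt(3 + l) (P(l) = sqrt(l + 3) = sqrt(3 + l))
Q = 23 + 17*sqrt(3) (Q = 23 + sqrt(3 + 0)*17 = 23 + sqrt(3)*17 = 23 + 17*sqrt(3) ≈ 52.445)
sqrt(-3*f + 2249) + (-387 + Q) = sqrt(-3*(-74) + 2249) + (-387 + (23 + 17*sqrt(3))) = sqrt(222 + 2249) + (-364 + 17*sqrt(3)) = sqrt(2471) + (-364 + 17*sqrt(3)) = -364 + sqrt(2471) + 17*sqrt(3)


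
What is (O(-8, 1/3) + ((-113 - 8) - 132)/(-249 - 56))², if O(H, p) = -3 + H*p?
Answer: 19589476/837225 ≈ 23.398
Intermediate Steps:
(O(-8, 1/3) + ((-113 - 8) - 132)/(-249 - 56))² = ((-3 - 8/3) + ((-113 - 8) - 132)/(-249 - 56))² = ((-3 - 8*⅓) + (-121 - 132)/(-305))² = ((-3 - 8/3) - 253*(-1/305))² = (-17/3 + 253/305)² = (-4426/915)² = 19589476/837225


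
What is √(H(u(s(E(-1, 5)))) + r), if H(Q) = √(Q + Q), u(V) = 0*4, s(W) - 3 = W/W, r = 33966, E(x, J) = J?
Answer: 3*√3774 ≈ 184.30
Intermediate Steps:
s(W) = 4 (s(W) = 3 + W/W = 3 + 1 = 4)
u(V) = 0
H(Q) = √2*√Q (H(Q) = √(2*Q) = √2*√Q)
√(H(u(s(E(-1, 5)))) + r) = √(√2*√0 + 33966) = √(√2*0 + 33966) = √(0 + 33966) = √33966 = 3*√3774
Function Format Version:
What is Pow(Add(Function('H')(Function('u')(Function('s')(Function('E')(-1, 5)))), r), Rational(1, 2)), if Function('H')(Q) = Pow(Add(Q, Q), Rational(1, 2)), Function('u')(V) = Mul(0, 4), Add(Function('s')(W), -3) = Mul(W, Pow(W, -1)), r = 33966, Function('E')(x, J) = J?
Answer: Mul(3, Pow(3774, Rational(1, 2))) ≈ 184.30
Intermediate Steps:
Function('s')(W) = 4 (Function('s')(W) = Add(3, Mul(W, Pow(W, -1))) = Add(3, 1) = 4)
Function('u')(V) = 0
Function('H')(Q) = Mul(Pow(2, Rational(1, 2)), Pow(Q, Rational(1, 2))) (Function('H')(Q) = Pow(Mul(2, Q), Rational(1, 2)) = Mul(Pow(2, Rational(1, 2)), Pow(Q, Rational(1, 2))))
Pow(Add(Function('H')(Function('u')(Function('s')(Function('E')(-1, 5)))), r), Rational(1, 2)) = Pow(Add(Mul(Pow(2, Rational(1, 2)), Pow(0, Rational(1, 2))), 33966), Rational(1, 2)) = Pow(Add(Mul(Pow(2, Rational(1, 2)), 0), 33966), Rational(1, 2)) = Pow(Add(0, 33966), Rational(1, 2)) = Pow(33966, Rational(1, 2)) = Mul(3, Pow(3774, Rational(1, 2)))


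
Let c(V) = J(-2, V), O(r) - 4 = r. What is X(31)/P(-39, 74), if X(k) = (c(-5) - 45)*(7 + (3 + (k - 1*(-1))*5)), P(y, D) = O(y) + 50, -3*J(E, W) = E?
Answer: -4522/9 ≈ -502.44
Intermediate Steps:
J(E, W) = -E/3
O(r) = 4 + r
c(V) = ⅔ (c(V) = -⅓*(-2) = ⅔)
P(y, D) = 54 + y (P(y, D) = (4 + y) + 50 = 54 + y)
X(k) = -665 - 665*k/3 (X(k) = (⅔ - 45)*(7 + (3 + (k - 1*(-1))*5)) = -133*(7 + (3 + (k + 1)*5))/3 = -133*(7 + (3 + (1 + k)*5))/3 = -133*(7 + (3 + (5 + 5*k)))/3 = -133*(7 + (8 + 5*k))/3 = -133*(15 + 5*k)/3 = -665 - 665*k/3)
X(31)/P(-39, 74) = (-665 - 665/3*31)/(54 - 39) = (-665 - 20615/3)/15 = -22610/3*1/15 = -4522/9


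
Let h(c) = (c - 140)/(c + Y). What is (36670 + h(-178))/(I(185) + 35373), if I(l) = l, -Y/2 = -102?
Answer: 476551/462254 ≈ 1.0309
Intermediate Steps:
Y = 204 (Y = -2*(-102) = 204)
h(c) = (-140 + c)/(204 + c) (h(c) = (c - 140)/(c + 204) = (-140 + c)/(204 + c))
(36670 + h(-178))/(I(185) + 35373) = (36670 + (-140 - 178)/(204 - 178))/(185 + 35373) = (36670 - 318/26)/35558 = (36670 + (1/26)*(-318))*(1/35558) = (36670 - 159/13)*(1/35558) = (476551/13)*(1/35558) = 476551/462254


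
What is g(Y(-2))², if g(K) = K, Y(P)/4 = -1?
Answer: 16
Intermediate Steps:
Y(P) = -4 (Y(P) = 4*(-1) = -4)
g(Y(-2))² = (-4)² = 16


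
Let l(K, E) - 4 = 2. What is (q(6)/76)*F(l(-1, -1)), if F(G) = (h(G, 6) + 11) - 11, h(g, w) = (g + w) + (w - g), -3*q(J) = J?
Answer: -6/19 ≈ -0.31579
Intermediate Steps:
q(J) = -J/3
l(K, E) = 6 (l(K, E) = 4 + 2 = 6)
h(g, w) = 2*w
F(G) = 12 (F(G) = (2*6 + 11) - 11 = (12 + 11) - 11 = 23 - 11 = 12)
(q(6)/76)*F(l(-1, -1)) = (-1/3*6/76)*12 = -2*1/76*12 = -1/38*12 = -6/19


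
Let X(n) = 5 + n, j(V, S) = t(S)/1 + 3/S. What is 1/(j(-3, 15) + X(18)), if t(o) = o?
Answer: 5/191 ≈ 0.026178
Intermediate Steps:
j(V, S) = S + 3/S (j(V, S) = S/1 + 3/S = S*1 + 3/S = S + 3/S)
1/(j(-3, 15) + X(18)) = 1/((15 + 3/15) + (5 + 18)) = 1/((15 + 3*(1/15)) + 23) = 1/((15 + ⅕) + 23) = 1/(76/5 + 23) = 1/(191/5) = 5/191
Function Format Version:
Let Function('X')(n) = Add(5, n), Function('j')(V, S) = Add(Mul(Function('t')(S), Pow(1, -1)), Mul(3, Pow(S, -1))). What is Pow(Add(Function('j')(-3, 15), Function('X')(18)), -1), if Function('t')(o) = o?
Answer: Rational(5, 191) ≈ 0.026178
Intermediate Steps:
Function('j')(V, S) = Add(S, Mul(3, Pow(S, -1))) (Function('j')(V, S) = Add(Mul(S, Pow(1, -1)), Mul(3, Pow(S, -1))) = Add(Mul(S, 1), Mul(3, Pow(S, -1))) = Add(S, Mul(3, Pow(S, -1))))
Pow(Add(Function('j')(-3, 15), Function('X')(18)), -1) = Pow(Add(Add(15, Mul(3, Pow(15, -1))), Add(5, 18)), -1) = Pow(Add(Add(15, Mul(3, Rational(1, 15))), 23), -1) = Pow(Add(Add(15, Rational(1, 5)), 23), -1) = Pow(Add(Rational(76, 5), 23), -1) = Pow(Rational(191, 5), -1) = Rational(5, 191)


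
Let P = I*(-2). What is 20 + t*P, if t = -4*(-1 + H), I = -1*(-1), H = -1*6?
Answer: -36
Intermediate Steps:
H = -6
I = 1
t = 28 (t = -4*(-1 - 6) = -4*(-7) = 28)
P = -2 (P = 1*(-2) = -2)
20 + t*P = 20 + 28*(-2) = 20 - 56 = -36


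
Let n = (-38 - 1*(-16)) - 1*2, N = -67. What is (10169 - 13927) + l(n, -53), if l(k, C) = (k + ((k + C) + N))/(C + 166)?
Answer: -424822/113 ≈ -3759.5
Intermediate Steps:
n = -24 (n = (-38 + 16) - 2 = -22 - 2 = -24)
l(k, C) = (-67 + C + 2*k)/(166 + C) (l(k, C) = (k + ((k + C) - 67))/(C + 166) = (k + ((C + k) - 67))/(166 + C) = (k + (-67 + C + k))/(166 + C) = (-67 + C + 2*k)/(166 + C))
(10169 - 13927) + l(n, -53) = (10169 - 13927) + (-67 - 53 + 2*(-24))/(166 - 53) = -3758 + (-67 - 53 - 48)/113 = -3758 + (1/113)*(-168) = -3758 - 168/113 = -424822/113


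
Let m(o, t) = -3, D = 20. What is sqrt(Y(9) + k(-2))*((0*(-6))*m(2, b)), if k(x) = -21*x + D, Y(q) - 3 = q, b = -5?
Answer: 0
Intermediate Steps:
Y(q) = 3 + q
k(x) = 20 - 21*x (k(x) = -21*x + 20 = 20 - 21*x)
sqrt(Y(9) + k(-2))*((0*(-6))*m(2, b)) = sqrt((3 + 9) + (20 - 21*(-2)))*((0*(-6))*(-3)) = sqrt(12 + (20 + 42))*(0*(-3)) = sqrt(12 + 62)*0 = sqrt(74)*0 = 0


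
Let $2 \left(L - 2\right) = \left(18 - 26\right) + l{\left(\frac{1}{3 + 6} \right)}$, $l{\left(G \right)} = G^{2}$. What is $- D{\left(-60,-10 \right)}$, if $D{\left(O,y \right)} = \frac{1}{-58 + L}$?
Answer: $\frac{162}{9719} \approx 0.016668$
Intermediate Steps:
$L = - \frac{323}{162}$ ($L = 2 + \frac{\left(18 - 26\right) + \left(\frac{1}{3 + 6}\right)^{2}}{2} = 2 + \frac{\left(18 - 26\right) + \left(\frac{1}{9}\right)^{2}}{2} = 2 + \frac{-8 + \left(\frac{1}{9}\right)^{2}}{2} = 2 + \frac{-8 + \frac{1}{81}}{2} = 2 + \frac{1}{2} \left(- \frac{647}{81}\right) = 2 - \frac{647}{162} = - \frac{323}{162} \approx -1.9938$)
$D{\left(O,y \right)} = - \frac{162}{9719}$ ($D{\left(O,y \right)} = \frac{1}{-58 - \frac{323}{162}} = \frac{1}{- \frac{9719}{162}} = - \frac{162}{9719}$)
$- D{\left(-60,-10 \right)} = \left(-1\right) \left(- \frac{162}{9719}\right) = \frac{162}{9719}$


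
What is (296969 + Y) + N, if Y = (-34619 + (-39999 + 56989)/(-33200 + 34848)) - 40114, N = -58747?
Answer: 134723431/824 ≈ 1.6350e+5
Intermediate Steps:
Y = -61571497/824 (Y = (-34619 + 16990/1648) - 40114 = (-34619 + 16990*(1/1648)) - 40114 = (-34619 + 8495/824) - 40114 = -28517561/824 - 40114 = -61571497/824 ≈ -74723.)
(296969 + Y) + N = (296969 - 61571497/824) - 58747 = 183130959/824 - 58747 = 134723431/824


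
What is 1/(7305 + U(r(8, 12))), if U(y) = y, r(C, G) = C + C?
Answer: 1/7321 ≈ 0.00013659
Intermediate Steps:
r(C, G) = 2*C
1/(7305 + U(r(8, 12))) = 1/(7305 + 2*8) = 1/(7305 + 16) = 1/7321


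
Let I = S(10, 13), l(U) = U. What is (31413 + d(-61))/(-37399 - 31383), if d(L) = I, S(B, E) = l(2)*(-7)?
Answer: -1847/4046 ≈ -0.45650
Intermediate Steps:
S(B, E) = -14 (S(B, E) = 2*(-7) = -14)
I = -14
d(L) = -14
(31413 + d(-61))/(-37399 - 31383) = (31413 - 14)/(-37399 - 31383) = 31399/(-68782) = 31399*(-1/68782) = -1847/4046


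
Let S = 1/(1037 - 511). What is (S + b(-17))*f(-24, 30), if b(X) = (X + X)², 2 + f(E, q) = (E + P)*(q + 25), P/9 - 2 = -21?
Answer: -6522627439/526 ≈ -1.2400e+7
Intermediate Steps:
P = -171 (P = 18 + 9*(-21) = 18 - 189 = -171)
f(E, q) = -2 + (-171 + E)*(25 + q) (f(E, q) = -2 + (E - 171)*(q + 25) = -2 + (-171 + E)*(25 + q))
S = 1/526 ≈ 0.0019011
b(X) = 4*X² (b(X) = (2*X)² = 4*X²)
(S + b(-17))*f(-24, 30) = (1/526 + 4*(-17)²)*(-4277 - 171*30 + 25*(-24) - 24*30) = (1/526 + 4*289)*(-4277 - 5130 - 600 - 720) = (1/526 + 1156)*(-10727) = (608057/526)*(-10727) = -6522627439/526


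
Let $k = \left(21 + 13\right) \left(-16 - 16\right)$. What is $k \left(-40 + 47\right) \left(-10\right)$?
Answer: $76160$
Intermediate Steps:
$k = -1088$ ($k = 34 \left(-32\right) = -1088$)
$k \left(-40 + 47\right) \left(-10\right) = - 1088 \left(-40 + 47\right) \left(-10\right) = - 1088 \cdot 7 \left(-10\right) = \left(-1088\right) \left(-70\right) = 76160$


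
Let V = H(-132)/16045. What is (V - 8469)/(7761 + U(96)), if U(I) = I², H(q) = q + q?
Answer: -45295123/90798655 ≈ -0.49885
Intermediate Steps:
H(q) = 2*q
V = -264/16045 (V = (2*(-132))/16045 = -264*1/16045 = -264/16045 ≈ -0.016454)
(V - 8469)/(7761 + U(96)) = (-264/16045 - 8469)/(7761 + 96²) = -135885369/(16045*(7761 + 9216)) = -135885369/16045/16977 = -135885369/16045*1/16977 = -45295123/90798655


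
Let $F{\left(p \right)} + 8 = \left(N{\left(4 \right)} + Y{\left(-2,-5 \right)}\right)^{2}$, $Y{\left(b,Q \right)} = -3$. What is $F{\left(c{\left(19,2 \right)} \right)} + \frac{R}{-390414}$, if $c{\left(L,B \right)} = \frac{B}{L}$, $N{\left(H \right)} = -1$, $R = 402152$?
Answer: $\frac{1360580}{195207} \approx 6.9699$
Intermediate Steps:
$F{\left(p \right)} = 8$ ($F{\left(p \right)} = -8 + \left(-1 - 3\right)^{2} = -8 + \left(-4\right)^{2} = -8 + 16 = 8$)
$F{\left(c{\left(19,2 \right)} \right)} + \frac{R}{-390414} = 8 + \frac{402152}{-390414} = 8 + 402152 \left(- \frac{1}{390414}\right) = 8 - \frac{201076}{195207} = \frac{1360580}{195207}$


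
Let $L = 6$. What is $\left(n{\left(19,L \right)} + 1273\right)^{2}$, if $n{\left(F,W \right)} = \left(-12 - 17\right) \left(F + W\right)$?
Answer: $300304$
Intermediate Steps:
$n{\left(F,W \right)} = - 29 F - 29 W$ ($n{\left(F,W \right)} = - 29 \left(F + W\right) = - 29 F - 29 W$)
$\left(n{\left(19,L \right)} + 1273\right)^{2} = \left(\left(\left(-29\right) 19 - 174\right) + 1273\right)^{2} = \left(\left(-551 - 174\right) + 1273\right)^{2} = \left(-725 + 1273\right)^{2} = 548^{2} = 300304$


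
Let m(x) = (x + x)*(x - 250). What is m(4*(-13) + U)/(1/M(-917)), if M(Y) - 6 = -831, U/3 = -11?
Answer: -46983750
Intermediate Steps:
U = -33 (U = 3*(-11) = -33)
M(Y) = -825 (M(Y) = 6 - 831 = -825)
m(x) = 2*x*(-250 + x) (m(x) = (2*x)*(-250 + x) = 2*x*(-250 + x))
m(4*(-13) + U)/(1/M(-917)) = (2*(4*(-13) - 33)*(-250 + (4*(-13) - 33)))/(1/(-825)) = (2*(-52 - 33)*(-250 + (-52 - 33)))/(-1/825) = (2*(-85)*(-250 - 85))*(-825) = (2*(-85)*(-335))*(-825) = 56950*(-825) = -46983750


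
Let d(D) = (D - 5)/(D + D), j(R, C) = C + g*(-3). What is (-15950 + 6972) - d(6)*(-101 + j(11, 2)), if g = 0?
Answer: -35879/4 ≈ -8969.8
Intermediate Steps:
j(R, C) = C (j(R, C) = C + 0*(-3) = C + 0 = C)
d(D) = (-5 + D)/(2*D) (d(D) = (-5 + D)/((2*D)) = (-5 + D)*(1/(2*D)) = (-5 + D)/(2*D))
(-15950 + 6972) - d(6)*(-101 + j(11, 2)) = (-15950 + 6972) - (½)*(-5 + 6)/6*(-101 + 2) = -8978 - (½)*(⅙)*1*(-99) = -8978 - (-99)/12 = -8978 - 1*(-33/4) = -8978 + 33/4 = -35879/4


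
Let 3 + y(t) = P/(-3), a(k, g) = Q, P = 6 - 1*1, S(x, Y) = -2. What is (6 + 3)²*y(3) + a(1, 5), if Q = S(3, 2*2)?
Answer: -380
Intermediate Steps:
Q = -2
P = 5 (P = 6 - 1 = 5)
a(k, g) = -2
y(t) = -14/3 (y(t) = -3 + 5/(-3) = -3 + 5*(-⅓) = -3 - 5/3 = -14/3)
(6 + 3)²*y(3) + a(1, 5) = (6 + 3)²*(-14/3) - 2 = 9²*(-14/3) - 2 = 81*(-14/3) - 2 = -378 - 2 = -380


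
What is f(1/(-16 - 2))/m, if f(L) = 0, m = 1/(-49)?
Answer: 0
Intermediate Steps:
m = -1/49 ≈ -0.020408
f(1/(-16 - 2))/m = 0/(-1/49) = 0*(-49) = 0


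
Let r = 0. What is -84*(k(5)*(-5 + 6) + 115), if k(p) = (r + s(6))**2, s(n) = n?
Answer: -12684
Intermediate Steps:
k(p) = 36 (k(p) = (0 + 6)**2 = 6**2 = 36)
-84*(k(5)*(-5 + 6) + 115) = -84*(36*(-5 + 6) + 115) = -84*(36*1 + 115) = -84*(36 + 115) = -84*151 = -12684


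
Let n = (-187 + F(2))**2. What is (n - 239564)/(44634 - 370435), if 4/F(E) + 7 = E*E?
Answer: 1836851/2932209 ≈ 0.62644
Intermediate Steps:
F(E) = 4/(-7 + E**2) (F(E) = 4/(-7 + E*E) = 4/(-7 + E**2))
n = 319225/9 (n = (-187 + 4/(-7 + 2**2))**2 = (-187 + 4/(-7 + 4))**2 = (-187 + 4/(-3))**2 = (-187 + 4*(-1/3))**2 = (-187 - 4/3)**2 = (-565/3)**2 = 319225/9 ≈ 35469.)
(n - 239564)/(44634 - 370435) = (319225/9 - 239564)/(44634 - 370435) = -1836851/9/(-325801) = -1836851/9*(-1/325801) = 1836851/2932209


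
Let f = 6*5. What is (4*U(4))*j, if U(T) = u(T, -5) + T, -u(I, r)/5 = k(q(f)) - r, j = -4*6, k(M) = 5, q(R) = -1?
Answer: 4416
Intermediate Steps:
f = 30
j = -24
u(I, r) = -25 + 5*r (u(I, r) = -5*(5 - r) = -25 + 5*r)
U(T) = -50 + T (U(T) = (-25 + 5*(-5)) + T = (-25 - 25) + T = -50 + T)
(4*U(4))*j = (4*(-50 + 4))*(-24) = (4*(-46))*(-24) = -184*(-24) = 4416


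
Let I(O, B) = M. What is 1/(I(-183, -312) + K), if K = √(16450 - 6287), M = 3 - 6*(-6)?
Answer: -39/8642 + √10163/8642 ≈ 0.0071525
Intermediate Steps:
M = 39 (M = 3 + 36 = 39)
I(O, B) = 39
K = √10163 ≈ 100.81
1/(I(-183, -312) + K) = 1/(39 + √10163)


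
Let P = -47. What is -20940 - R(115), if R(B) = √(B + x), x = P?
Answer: -20940 - 2*√17 ≈ -20948.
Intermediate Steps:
x = -47
R(B) = √(-47 + B) (R(B) = √(B - 47) = √(-47 + B))
-20940 - R(115) = -20940 - √(-47 + 115) = -20940 - √68 = -20940 - 2*√17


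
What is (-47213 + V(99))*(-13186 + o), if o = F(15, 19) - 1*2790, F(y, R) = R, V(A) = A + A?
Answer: 750218355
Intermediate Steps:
V(A) = 2*A
o = -2771 (o = 19 - 1*2790 = 19 - 2790 = -2771)
(-47213 + V(99))*(-13186 + o) = (-47213 + 2*99)*(-13186 - 2771) = (-47213 + 198)*(-15957) = -47015*(-15957) = 750218355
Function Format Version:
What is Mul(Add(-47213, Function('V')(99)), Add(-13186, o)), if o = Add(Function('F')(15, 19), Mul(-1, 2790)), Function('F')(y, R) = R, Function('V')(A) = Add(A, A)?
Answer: 750218355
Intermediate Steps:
Function('V')(A) = Mul(2, A)
o = -2771 (o = Add(19, Mul(-1, 2790)) = Add(19, -2790) = -2771)
Mul(Add(-47213, Function('V')(99)), Add(-13186, o)) = Mul(Add(-47213, Mul(2, 99)), Add(-13186, -2771)) = Mul(Add(-47213, 198), -15957) = Mul(-47015, -15957) = 750218355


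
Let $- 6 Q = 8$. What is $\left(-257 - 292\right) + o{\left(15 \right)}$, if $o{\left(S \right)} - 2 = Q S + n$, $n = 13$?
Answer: $-554$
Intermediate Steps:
$Q = - \frac{4}{3}$ ($Q = \left(- \frac{1}{6}\right) 8 = - \frac{4}{3} \approx -1.3333$)
$o{\left(S \right)} = 15 - \frac{4 S}{3}$ ($o{\left(S \right)} = 2 - \left(-13 + \frac{4 S}{3}\right) = 15 - \frac{4 S}{3}$)
$\left(-257 - 292\right) + o{\left(15 \right)} = \left(-257 - 292\right) + \left(15 - 20\right) = -549 + \left(15 - 20\right) = -549 - 5 = -554$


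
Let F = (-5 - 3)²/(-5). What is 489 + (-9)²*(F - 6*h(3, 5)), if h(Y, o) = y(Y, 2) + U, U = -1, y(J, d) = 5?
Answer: -12459/5 ≈ -2491.8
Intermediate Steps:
F = -64/5 (F = (-8)²*(-⅕) = 64*(-⅕) = -64/5 ≈ -12.800)
h(Y, o) = 4 (h(Y, o) = 5 - 1 = 4)
489 + (-9)²*(F - 6*h(3, 5)) = 489 + (-9)²*(-64/5 - 6*4) = 489 + 81*(-64/5 - 24) = 489 + 81*(-184/5) = 489 - 14904/5 = -12459/5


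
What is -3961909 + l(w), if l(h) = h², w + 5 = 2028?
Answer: 130620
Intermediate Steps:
w = 2023 (w = -5 + 2028 = 2023)
-3961909 + l(w) = -3961909 + 2023² = -3961909 + 4092529 = 130620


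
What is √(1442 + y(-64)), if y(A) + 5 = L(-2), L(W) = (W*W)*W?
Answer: √1429 ≈ 37.802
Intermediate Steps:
L(W) = W³ (L(W) = W²*W = W³)
y(A) = -13 (y(A) = -5 + (-2)³ = -5 - 8 = -13)
√(1442 + y(-64)) = √(1442 - 13) = √1429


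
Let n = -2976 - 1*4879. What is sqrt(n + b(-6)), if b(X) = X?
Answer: I*sqrt(7861) ≈ 88.662*I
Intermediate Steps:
n = -7855 (n = -2976 - 4879 = -7855)
sqrt(n + b(-6)) = sqrt(-7855 - 6) = sqrt(-7861) = I*sqrt(7861)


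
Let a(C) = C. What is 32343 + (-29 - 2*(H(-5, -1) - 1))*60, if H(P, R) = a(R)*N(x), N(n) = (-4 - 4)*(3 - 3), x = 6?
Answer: 30723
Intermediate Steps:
N(n) = 0 (N(n) = -8*0 = 0)
H(P, R) = 0 (H(P, R) = R*0 = 0)
32343 + (-29 - 2*(H(-5, -1) - 1))*60 = 32343 + (-29 - 2*(0 - 1))*60 = 32343 + (-29 - 2*(-1))*60 = 32343 + (-29 + 2)*60 = 32343 - 27*60 = 32343 - 1620 = 30723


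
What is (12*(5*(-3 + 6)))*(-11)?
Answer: -1980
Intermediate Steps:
(12*(5*(-3 + 6)))*(-11) = (12*(5*3))*(-11) = (12*15)*(-11) = 180*(-11) = -1980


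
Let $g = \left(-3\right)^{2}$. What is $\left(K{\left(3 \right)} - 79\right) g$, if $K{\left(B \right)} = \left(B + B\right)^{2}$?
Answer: $-387$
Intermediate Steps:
$K{\left(B \right)} = 4 B^{2}$ ($K{\left(B \right)} = \left(2 B\right)^{2} = 4 B^{2}$)
$g = 9$
$\left(K{\left(3 \right)} - 79\right) g = \left(4 \cdot 3^{2} - 79\right) 9 = \left(4 \cdot 9 - 79\right) 9 = \left(36 - 79\right) 9 = \left(-43\right) 9 = -387$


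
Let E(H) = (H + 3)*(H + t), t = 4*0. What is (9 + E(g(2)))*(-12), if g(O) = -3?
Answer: -108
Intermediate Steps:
t = 0
E(H) = H*(3 + H) (E(H) = (H + 3)*(H + 0) = (3 + H)*H = H*(3 + H))
(9 + E(g(2)))*(-12) = (9 - 3*(3 - 3))*(-12) = (9 - 3*0)*(-12) = (9 + 0)*(-12) = 9*(-12) = -108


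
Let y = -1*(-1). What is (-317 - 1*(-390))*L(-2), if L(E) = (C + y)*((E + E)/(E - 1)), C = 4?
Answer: 1460/3 ≈ 486.67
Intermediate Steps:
y = 1
L(E) = 10*E/(-1 + E) (L(E) = (4 + 1)*((E + E)/(E - 1)) = 5*((2*E)/(-1 + E)) = 5*(2*E/(-1 + E)) = 10*E/(-1 + E))
(-317 - 1*(-390))*L(-2) = (-317 - 1*(-390))*(10*(-2)/(-1 - 2)) = (-317 + 390)*(10*(-2)/(-3)) = 73*(10*(-2)*(-1/3)) = 73*(20/3) = 1460/3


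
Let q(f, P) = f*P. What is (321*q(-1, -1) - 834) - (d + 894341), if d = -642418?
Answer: -252436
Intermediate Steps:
q(f, P) = P*f
(321*q(-1, -1) - 834) - (d + 894341) = (321*(-1*(-1)) - 834) - (-642418 + 894341) = (321*1 - 834) - 1*251923 = (321 - 834) - 251923 = -513 - 251923 = -252436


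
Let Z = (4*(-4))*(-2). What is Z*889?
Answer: 28448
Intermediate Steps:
Z = 32 (Z = -16*(-2) = 32)
Z*889 = 32*889 = 28448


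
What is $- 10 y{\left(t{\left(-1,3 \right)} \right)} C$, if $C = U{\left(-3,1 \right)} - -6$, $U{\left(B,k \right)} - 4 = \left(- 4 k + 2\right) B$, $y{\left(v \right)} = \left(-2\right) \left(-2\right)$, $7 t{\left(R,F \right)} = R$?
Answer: $-640$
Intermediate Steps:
$t{\left(R,F \right)} = \frac{R}{7}$
$y{\left(v \right)} = 4$
$U{\left(B,k \right)} = 4 + B \left(2 - 4 k\right)$ ($U{\left(B,k \right)} = 4 + \left(- 4 k + 2\right) B = 4 + \left(2 - 4 k\right) B = 4 + B \left(2 - 4 k\right)$)
$C = 16$ ($C = \left(4 + 2 \left(-3\right) - \left(-12\right) 1\right) - -6 = \left(4 - 6 + 12\right) + 6 = 10 + 6 = 16$)
$- 10 y{\left(t{\left(-1,3 \right)} \right)} C = \left(-10\right) 4 \cdot 16 = \left(-40\right) 16 = -640$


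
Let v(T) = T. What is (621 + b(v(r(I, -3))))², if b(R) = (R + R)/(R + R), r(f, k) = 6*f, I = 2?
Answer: 386884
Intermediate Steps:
b(R) = 1 (b(R) = (2*R)/((2*R)) = (2*R)*(1/(2*R)) = 1)
(621 + b(v(r(I, -3))))² = (621 + 1)² = 622² = 386884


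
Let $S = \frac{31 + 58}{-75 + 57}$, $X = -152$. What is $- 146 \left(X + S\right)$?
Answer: $\frac{206225}{9} \approx 22914.0$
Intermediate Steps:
$S = - \frac{89}{18}$ ($S = \frac{89}{-18} = 89 \left(- \frac{1}{18}\right) = - \frac{89}{18} \approx -4.9444$)
$- 146 \left(X + S\right) = - 146 \left(-152 - \frac{89}{18}\right) = \left(-146\right) \left(- \frac{2825}{18}\right) = \frac{206225}{9}$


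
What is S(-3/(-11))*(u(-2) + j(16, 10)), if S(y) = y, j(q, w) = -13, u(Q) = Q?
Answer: -45/11 ≈ -4.0909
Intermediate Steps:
S(-3/(-11))*(u(-2) + j(16, 10)) = (-3/(-11))*(-2 - 13) = -3*(-1/11)*(-15) = (3/11)*(-15) = -45/11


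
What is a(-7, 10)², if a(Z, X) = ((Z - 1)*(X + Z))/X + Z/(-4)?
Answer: 169/400 ≈ 0.42250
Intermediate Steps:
a(Z, X) = -Z/4 + (-1 + Z)*(X + Z)/X (a(Z, X) = ((-1 + Z)*(X + Z))/X + Z*(-¼) = (-1 + Z)*(X + Z)/X - Z/4 = -Z/4 + (-1 + Z)*(X + Z)/X)
a(-7, 10)² = (((-7)² - 1*(-7) + (¼)*10*(-4 + 3*(-7)))/10)² = ((49 + 7 + (¼)*10*(-4 - 21))/10)² = ((49 + 7 + (¼)*10*(-25))/10)² = ((49 + 7 - 125/2)/10)² = ((⅒)*(-13/2))² = (-13/20)² = 169/400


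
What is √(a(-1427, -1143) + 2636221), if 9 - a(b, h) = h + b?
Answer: 60*√733 ≈ 1624.4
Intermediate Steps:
a(b, h) = 9 - b - h (a(b, h) = 9 - (h + b) = 9 - (b + h) = 9 + (-b - h) = 9 - b - h)
√(a(-1427, -1143) + 2636221) = √((9 - 1*(-1427) - 1*(-1143)) + 2636221) = √((9 + 1427 + 1143) + 2636221) = √(2579 + 2636221) = √2638800 = 60*√733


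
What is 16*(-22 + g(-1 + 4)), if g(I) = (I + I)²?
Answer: 224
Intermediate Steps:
g(I) = 4*I² (g(I) = (2*I)² = 4*I²)
16*(-22 + g(-1 + 4)) = 16*(-22 + 4*(-1 + 4)²) = 16*(-22 + 4*3²) = 16*(-22 + 4*9) = 16*(-22 + 36) = 16*14 = 224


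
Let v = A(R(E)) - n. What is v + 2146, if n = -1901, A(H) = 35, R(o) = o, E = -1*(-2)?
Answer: 4082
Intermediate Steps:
E = 2
v = 1936 (v = 35 - 1*(-1901) = 35 + 1901 = 1936)
v + 2146 = 1936 + 2146 = 4082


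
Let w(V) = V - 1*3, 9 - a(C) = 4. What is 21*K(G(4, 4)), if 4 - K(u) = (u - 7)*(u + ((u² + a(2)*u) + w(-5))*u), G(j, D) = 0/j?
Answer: 84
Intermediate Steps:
a(C) = 5 (a(C) = 9 - 1*4 = 9 - 4 = 5)
G(j, D) = 0
w(V) = -3 + V (w(V) = V - 3 = -3 + V)
K(u) = 4 - (-7 + u)*(u + u*(-8 + u² + 5*u)) (K(u) = 4 - (u - 7)*(u + ((u² + 5*u) + (-3 - 5))*u) = 4 - (-7 + u)*(u + ((u² + 5*u) - 8)*u) = 4 - (-7 + u)*(u + (-8 + u² + 5*u)*u) = 4 - (-7 + u)*(u + u*(-8 + u² + 5*u)))
21*K(G(4, 4)) = 21*(4 - 1*0⁴ - 49*0 + 2*0³ + 42*0²) = 21*(4 - 1*0 + 0 + 2*0 + 42*0) = 21*(4 + 0 + 0 + 0 + 0) = 21*4 = 84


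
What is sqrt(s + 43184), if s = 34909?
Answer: 3*sqrt(8677) ≈ 279.45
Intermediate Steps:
sqrt(s + 43184) = sqrt(34909 + 43184) = sqrt(78093) = 3*sqrt(8677)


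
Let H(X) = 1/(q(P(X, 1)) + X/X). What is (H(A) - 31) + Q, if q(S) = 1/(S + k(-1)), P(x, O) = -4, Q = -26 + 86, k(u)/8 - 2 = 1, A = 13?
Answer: 629/21 ≈ 29.952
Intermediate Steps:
k(u) = 24 (k(u) = 16 + 8*1 = 16 + 8 = 24)
Q = 60
q(S) = 1/(24 + S) (q(S) = 1/(S + 24) = 1/(24 + S))
H(X) = 20/21 (H(X) = 1/(1/(24 - 4) + X/X) = 1/(1/20 + 1) = 1/(21/20) = 20/21)
(H(A) - 31) + Q = (20/21 - 31) + 60 = -631/21 + 60 = 629/21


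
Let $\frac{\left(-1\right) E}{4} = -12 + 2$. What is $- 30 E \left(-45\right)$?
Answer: $54000$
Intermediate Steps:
$E = 40$ ($E = - 4 \left(-12 + 2\right) = \left(-4\right) \left(-10\right) = 40$)
$- 30 E \left(-45\right) = \left(-30\right) 40 \left(-45\right) = \left(-1200\right) \left(-45\right) = 54000$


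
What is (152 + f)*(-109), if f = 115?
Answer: -29103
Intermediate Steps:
(152 + f)*(-109) = (152 + 115)*(-109) = 267*(-109) = -29103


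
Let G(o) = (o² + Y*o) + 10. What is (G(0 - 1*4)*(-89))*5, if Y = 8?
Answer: 2670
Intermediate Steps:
G(o) = 10 + o² + 8*o (G(o) = (o² + 8*o) + 10 = 10 + o² + 8*o)
(G(0 - 1*4)*(-89))*5 = ((10 + (0 - 1*4)² + 8*(0 - 1*4))*(-89))*5 = ((10 + (0 - 4)² + 8*(0 - 4))*(-89))*5 = ((10 + (-4)² + 8*(-4))*(-89))*5 = ((10 + 16 - 32)*(-89))*5 = -6*(-89)*5 = 534*5 = 2670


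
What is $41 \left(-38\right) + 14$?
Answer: $-1544$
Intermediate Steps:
$41 \left(-38\right) + 14 = -1558 + 14 = -1544$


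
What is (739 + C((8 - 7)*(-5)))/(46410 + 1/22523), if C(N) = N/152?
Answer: 2529850929/158884449512 ≈ 0.015923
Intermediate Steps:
C(N) = N/152 (C(N) = N*(1/152) = N/152)
(739 + C((8 - 7)*(-5)))/(46410 + 1/22523) = (739 + ((8 - 7)*(-5))/152)/(46410 + 1/22523) = (739 + (1*(-5))/152)/(46410 + 1/22523) = (739 + (1/152)*(-5))/(1045292431/22523) = (739 - 5/152)*(22523/1045292431) = (112323/152)*(22523/1045292431) = 2529850929/158884449512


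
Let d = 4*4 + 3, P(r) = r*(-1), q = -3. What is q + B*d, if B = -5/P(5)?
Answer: 16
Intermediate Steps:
P(r) = -r
d = 19 (d = 16 + 3 = 19)
B = 1 (B = -5/((-1*5)) = -5/(-5) = -5*(-⅕) = 1)
q + B*d = -3 + 1*19 = -3 + 19 = 16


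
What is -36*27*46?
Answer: -44712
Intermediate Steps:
-36*27*46 = -972*46 = -44712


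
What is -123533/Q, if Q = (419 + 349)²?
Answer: -123533/589824 ≈ -0.20944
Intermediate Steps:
Q = 589824 (Q = 768² = 589824)
-123533/Q = -123533/589824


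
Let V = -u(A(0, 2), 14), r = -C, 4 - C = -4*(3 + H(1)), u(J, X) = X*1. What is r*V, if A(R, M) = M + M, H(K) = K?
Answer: 280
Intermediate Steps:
A(R, M) = 2*M
u(J, X) = X
C = 20 (C = 4 - (-4)*(3 + 1) = 4 - (-4)*4 = 4 - 1*(-16) = 4 + 16 = 20)
r = -20 (r = -1*20 = -20)
V = -14 (V = -1*14 = -14)
r*V = -20*(-14) = 280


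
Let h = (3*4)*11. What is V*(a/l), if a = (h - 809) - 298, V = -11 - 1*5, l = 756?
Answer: 1300/63 ≈ 20.635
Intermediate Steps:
h = 132 (h = 12*11 = 132)
V = -16 (V = -11 - 5 = -16)
a = -975 (a = (132 - 809) - 298 = -677 - 298 = -975)
V*(a/l) = -(-15600)/756 = -16*(-325/252) = 1300/63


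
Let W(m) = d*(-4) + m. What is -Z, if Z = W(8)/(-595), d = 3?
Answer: -4/595 ≈ -0.0067227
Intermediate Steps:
W(m) = -12 + m (W(m) = 3*(-4) + m = -12 + m)
Z = 4/595 (Z = (-12 + 8)/(-595) = -4*(-1/595) = 4/595 ≈ 0.0067227)
-Z = -1*4/595 = -4/595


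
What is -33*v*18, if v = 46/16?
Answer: -6831/4 ≈ -1707.8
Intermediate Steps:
v = 23/8 (v = 46*(1/16) = 23/8 ≈ 2.8750)
-33*v*18 = -33*23/8*18 = -759/8*18 = -6831/4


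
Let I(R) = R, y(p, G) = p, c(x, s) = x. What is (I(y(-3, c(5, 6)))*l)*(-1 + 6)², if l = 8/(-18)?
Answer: 100/3 ≈ 33.333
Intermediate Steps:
l = -4/9 (l = 8*(-1/18) = -4/9 ≈ -0.44444)
(I(y(-3, c(5, 6)))*l)*(-1 + 6)² = (-3*(-4/9))*(-1 + 6)² = (4/3)*5² = (4/3)*25 = 100/3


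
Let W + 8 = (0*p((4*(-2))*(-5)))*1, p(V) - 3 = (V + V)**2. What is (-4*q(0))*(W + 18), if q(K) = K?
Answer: 0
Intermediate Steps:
p(V) = 3 + 4*V**2 (p(V) = 3 + (V + V)**2 = 3 + (2*V)**2 = 3 + 4*V**2)
W = -8 (W = -8 + (0*(3 + 4*((4*(-2))*(-5))**2))*1 = -8 + (0*(3 + 4*(-8*(-5))**2))*1 = -8 + (0*(3 + 4*40**2))*1 = -8 + (0*(3 + 4*1600))*1 = -8 + (0*(3 + 6400))*1 = -8 + (0*6403)*1 = -8 + 0*1 = -8 + 0 = -8)
(-4*q(0))*(W + 18) = (-4*0)*(-8 + 18) = 0*10 = 0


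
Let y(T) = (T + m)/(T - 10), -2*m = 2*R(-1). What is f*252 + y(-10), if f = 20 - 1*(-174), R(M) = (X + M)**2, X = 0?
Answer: 977771/20 ≈ 48889.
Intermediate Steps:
R(M) = M**2 (R(M) = (0 + M)**2 = M**2)
f = 194 (f = 20 + 174 = 194)
m = -1 (m = -(-1)**2 = -1 ≈ -1.0000)
y(T) = (-1 + T)/(-10 + T) (y(T) = (T - 1)/(T - 10) = (-1 + T)/(-10 + T))
f*252 + y(-10) = 194*252 + (-1 - 10)/(-10 - 10) = 48888 - 11/(-20) = 48888 - 1/20*(-11) = 48888 + 11/20 = 977771/20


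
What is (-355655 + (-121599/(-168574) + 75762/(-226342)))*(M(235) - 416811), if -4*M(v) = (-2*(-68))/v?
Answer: 132920318285117244298313/896651343238 ≈ 1.4824e+11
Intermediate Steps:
M(v) = -34/v (M(v) = -(-2*(-68))/(4*v) = -34/v)
(-355655 + (-121599/(-168574) + 75762/(-226342)))*(M(235) - 416811) = (-355655 + (-121599/(-168574) + 75762/(-226342)))*(-34/235 - 416811) = (-355655 + (-121599*(-1/168574) + 75762*(-1/226342)))*(-34*1/235 - 416811) = (-355655 + (121599/168574 - 37881/113171))*(-34/235 - 416811) = (-355655 + 7375728735/19077688154)*(-97950619/235) = -6785067804682135/19077688154*(-97950619/235) = 132920318285117244298313/896651343238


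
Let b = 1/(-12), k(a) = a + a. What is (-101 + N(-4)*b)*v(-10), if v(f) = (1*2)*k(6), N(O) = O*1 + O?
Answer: -2408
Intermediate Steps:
k(a) = 2*a
b = -1/12 ≈ -0.083333
N(O) = 2*O (N(O) = O + O = 2*O)
v(f) = 24 (v(f) = (1*2)*(2*6) = 2*12 = 24)
(-101 + N(-4)*b)*v(-10) = (-101 + (2*(-4))*(-1/12))*24 = (-101 - 8*(-1/12))*24 = (-101 + ⅔)*24 = -301/3*24 = -2408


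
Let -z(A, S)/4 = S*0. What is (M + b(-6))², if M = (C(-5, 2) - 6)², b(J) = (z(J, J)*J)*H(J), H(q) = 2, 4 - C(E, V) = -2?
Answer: 0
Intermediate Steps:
C(E, V) = 6 (C(E, V) = 4 - 1*(-2) = 4 + 2 = 6)
z(A, S) = 0 (z(A, S) = -4*S*0 = -4*0 = 0)
b(J) = 0 (b(J) = (0*J)*2 = 0*2 = 0)
M = 0 (M = (6 - 6)² = 0² = 0)
(M + b(-6))² = (0 + 0)² = 0² = 0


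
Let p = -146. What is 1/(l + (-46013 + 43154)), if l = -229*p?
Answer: 1/30575 ≈ 3.2706e-5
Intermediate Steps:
l = 33434 (l = -229*(-146) = 33434)
1/(l + (-46013 + 43154)) = 1/(33434 + (-46013 + 43154)) = 1/(33434 - 2859) = 1/30575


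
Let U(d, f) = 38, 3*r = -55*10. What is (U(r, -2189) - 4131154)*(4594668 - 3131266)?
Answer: -6045483416632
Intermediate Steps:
r = -550/3 (r = (-55*10)/3 = (1/3)*(-550) = -550/3 ≈ -183.33)
(U(r, -2189) - 4131154)*(4594668 - 3131266) = (38 - 4131154)*(4594668 - 3131266) = -4131116*1463402 = -6045483416632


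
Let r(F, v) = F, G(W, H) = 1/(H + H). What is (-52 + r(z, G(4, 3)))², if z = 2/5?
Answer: 66564/25 ≈ 2662.6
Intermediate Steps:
z = ⅖ (z = 2*(⅕) = ⅖ ≈ 0.40000)
G(W, H) = 1/(2*H)
(-52 + r(z, G(4, 3)))² = (-52 + ⅖)² = (-258/5)² = 66564/25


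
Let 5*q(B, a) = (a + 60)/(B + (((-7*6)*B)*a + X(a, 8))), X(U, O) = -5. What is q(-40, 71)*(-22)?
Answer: -2882/596175 ≈ -0.0048342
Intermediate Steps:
q(B, a) = (60 + a)/(5*(-5 + B - 42*B*a)) (q(B, a) = ((a + 60)/(B + (((-7*6)*B)*a - 5)))/5 = ((60 + a)/(B + ((-42*B)*a - 5)))/5 = ((60 + a)/(B + (-42*B*a - 5)))/5 = ((60 + a)/(B + (-5 - 42*B*a)))/5 = ((60 + a)/(-5 + B - 42*B*a))/5 = (60 + a)/(5*(-5 + B - 42*B*a)))
q(-40, 71)*(-22) = ((-60 - 1*71)/(5*(5 - 1*(-40) + 42*(-40)*71)))*(-22) = ((-60 - 71)/(5*(5 + 40 - 119280)))*(-22) = ((1/5)*(-131)/(-119235))*(-22) = ((1/5)*(-1/119235)*(-131))*(-22) = (131/596175)*(-22) = -2882/596175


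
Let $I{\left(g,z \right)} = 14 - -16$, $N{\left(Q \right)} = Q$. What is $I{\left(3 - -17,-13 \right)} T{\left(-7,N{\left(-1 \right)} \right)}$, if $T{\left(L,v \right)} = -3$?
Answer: $-90$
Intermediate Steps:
$I{\left(g,z \right)} = 30$ ($I{\left(g,z \right)} = 14 + 16 = 30$)
$I{\left(3 - -17,-13 \right)} T{\left(-7,N{\left(-1 \right)} \right)} = 30 \left(-3\right) = -90$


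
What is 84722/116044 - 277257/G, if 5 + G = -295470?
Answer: 28603622129/17144050450 ≈ 1.6684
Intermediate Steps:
G = -295475 (G = -5 - 295470 = -295475)
84722/116044 - 277257/G = 84722/116044 - 277257/(-295475) = 84722*(1/116044) - 277257*(-1/295475) = 42361/58022 + 277257/295475 = 28603622129/17144050450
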